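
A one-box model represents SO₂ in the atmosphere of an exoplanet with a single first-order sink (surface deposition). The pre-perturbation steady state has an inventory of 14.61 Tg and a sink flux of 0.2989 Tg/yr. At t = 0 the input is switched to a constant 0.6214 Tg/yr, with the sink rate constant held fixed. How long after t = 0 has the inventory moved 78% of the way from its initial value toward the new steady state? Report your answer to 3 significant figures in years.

74.0 yr

τ = M₀/F₀ = 14.61/0.2989 = 48.88 yr.
The remaining gap fraction is e^(−t/τ); 78% covered ⇒ e^(−t/τ) = 0.220.
t = −τ ln(0.220) = 48.88 × 1.514 = 74.01 yr.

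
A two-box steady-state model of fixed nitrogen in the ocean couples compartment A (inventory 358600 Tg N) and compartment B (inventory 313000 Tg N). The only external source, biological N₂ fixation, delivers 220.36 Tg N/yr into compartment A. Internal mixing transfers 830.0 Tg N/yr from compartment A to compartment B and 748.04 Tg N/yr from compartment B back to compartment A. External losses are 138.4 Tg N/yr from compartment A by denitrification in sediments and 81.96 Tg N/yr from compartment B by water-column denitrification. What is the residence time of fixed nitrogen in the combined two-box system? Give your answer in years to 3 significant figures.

For the system as a whole, the A↔B exchange is internal and contributes nothing to the throughput; only the external sinks remove mass.
M_total = 358600 + 313000 = 671600 Tg N.
ΣF_external_out = 138.4 + 81.96 = 220.36 Tg N/yr.
τ = M_total / ΣF_ext = 671600 / 220.36 = 3048 yr.

3050 yr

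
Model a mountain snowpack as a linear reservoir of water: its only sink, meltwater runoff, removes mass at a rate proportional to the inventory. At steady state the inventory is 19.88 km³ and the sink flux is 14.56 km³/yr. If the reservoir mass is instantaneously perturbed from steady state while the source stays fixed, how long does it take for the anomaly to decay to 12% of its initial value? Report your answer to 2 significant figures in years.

For a linear reservoir the anomaly decays as exp(−t/τ) with τ = M/F = 19.88/14.56 = 1.365 yr.
exp(−t/τ) = 0.12 ⇒ t = −τ ln(0.12) = 1.365 × 2.120 = 2.895 yr.

2.9 yr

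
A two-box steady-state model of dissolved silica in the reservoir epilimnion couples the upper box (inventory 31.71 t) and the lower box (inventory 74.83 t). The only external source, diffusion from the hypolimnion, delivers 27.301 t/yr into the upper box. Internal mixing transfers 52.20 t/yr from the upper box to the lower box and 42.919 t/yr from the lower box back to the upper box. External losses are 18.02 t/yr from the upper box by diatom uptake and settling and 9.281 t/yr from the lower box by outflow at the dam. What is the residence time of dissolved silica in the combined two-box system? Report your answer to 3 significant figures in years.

3.90 yr

For the system as a whole, the A↔B exchange is internal and contributes nothing to the throughput; only the external sinks remove mass.
M_total = 31.71 + 74.83 = 106.54 t.
ΣF_external_out = 18.02 + 9.281 = 27.301 t/yr.
τ = M_total / ΣF_ext = 106.54 / 27.301 = 3.902 yr.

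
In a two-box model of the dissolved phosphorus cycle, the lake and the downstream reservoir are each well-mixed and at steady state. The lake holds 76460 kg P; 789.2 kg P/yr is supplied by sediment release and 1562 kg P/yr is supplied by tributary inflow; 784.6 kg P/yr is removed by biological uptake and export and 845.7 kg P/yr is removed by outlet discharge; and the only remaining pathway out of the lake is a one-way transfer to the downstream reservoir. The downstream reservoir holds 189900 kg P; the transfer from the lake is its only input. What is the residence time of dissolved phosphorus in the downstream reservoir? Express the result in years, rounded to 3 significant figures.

Balance the lake: ΣF_in = 789.2 + 1562 = 2351.2 kg P/yr.
Transfer to the downstream reservoir = ΣF_in − (784.6 + 845.7) = 720.90 kg P/yr.
At steady state the output of the downstream reservoir equals its input, 720.90 kg P/yr.
τ = M / F = 189900 / 720.90 = 263.4 yr.

263 yr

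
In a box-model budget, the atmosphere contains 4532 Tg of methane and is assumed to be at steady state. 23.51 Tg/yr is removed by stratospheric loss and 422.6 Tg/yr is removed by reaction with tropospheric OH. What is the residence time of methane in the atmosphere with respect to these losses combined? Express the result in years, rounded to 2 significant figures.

Total removal = 23.51 + 422.6 = 446.11 Tg/yr.
τ = M / ΣF_out = 4532 / 446.11 = 10.16 yr.

10 yr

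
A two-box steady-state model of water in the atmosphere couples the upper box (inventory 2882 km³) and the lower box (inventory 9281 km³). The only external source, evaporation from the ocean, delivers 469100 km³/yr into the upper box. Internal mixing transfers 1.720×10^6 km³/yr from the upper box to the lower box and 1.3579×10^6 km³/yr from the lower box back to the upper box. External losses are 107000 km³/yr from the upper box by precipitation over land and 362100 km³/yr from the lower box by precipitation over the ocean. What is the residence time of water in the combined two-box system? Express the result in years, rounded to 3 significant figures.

0.0259 yr

Residence time in the combined system uses the total inventory and the total *external* removal — internal exchanges between the two boxes cancel.
M_total = 2882 + 9281 = 12163 km³.
ΣF_external_out = 107000 + 362100 = 469100 km³/yr.
τ = M_total / ΣF_ext = 12163 / 469100 = 0.02593 yr.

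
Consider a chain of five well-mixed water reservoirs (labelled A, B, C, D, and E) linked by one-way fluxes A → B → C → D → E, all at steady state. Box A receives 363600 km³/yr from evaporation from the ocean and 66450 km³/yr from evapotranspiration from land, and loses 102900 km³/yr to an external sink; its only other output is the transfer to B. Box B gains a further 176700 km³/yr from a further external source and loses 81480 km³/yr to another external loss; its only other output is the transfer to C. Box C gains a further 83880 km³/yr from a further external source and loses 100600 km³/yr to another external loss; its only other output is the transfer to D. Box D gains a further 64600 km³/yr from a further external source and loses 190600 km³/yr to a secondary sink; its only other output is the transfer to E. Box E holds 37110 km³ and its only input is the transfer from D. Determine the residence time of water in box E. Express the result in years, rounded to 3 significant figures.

0.133 yr

Box A: F(A→B) = (363600 + 66450) − 102900 = 327150 km³/yr.
Box B: F(B→C) = (327150 + 176700) − 81480 = 422370 km³/yr.
Box C: F(C→D) = (422370 + 83880) − 100600 = 405650 km³/yr.
Box D: F(D→E) = (405650 + 64600) − 190600 = 279650 km³/yr.
Box E throughput = its input = 279650 km³/yr; τ = 37110 / 279650 = 0.1327 yr.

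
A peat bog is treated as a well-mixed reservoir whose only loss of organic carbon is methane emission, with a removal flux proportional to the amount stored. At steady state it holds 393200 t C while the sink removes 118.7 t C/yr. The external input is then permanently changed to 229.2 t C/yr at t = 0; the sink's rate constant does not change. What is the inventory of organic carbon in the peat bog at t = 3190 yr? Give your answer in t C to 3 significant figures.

620000 t C

τ = M₀/F₀ = 393200/118.7 = 3313 yr; rate constant k = 1/τ.
New steady state M_∞ = F₁/k = F₁·τ = 229.2 × 3313 = 759240 t C.
M(t) = M_∞ + (M₀ − M_∞)·e^(−t/τ); t/τ = 3190/3313 = 0.9630, so e^(−t/τ) = 0.3817.
M(t) = 759240 − 366000 × 0.3817 = 619500 t C.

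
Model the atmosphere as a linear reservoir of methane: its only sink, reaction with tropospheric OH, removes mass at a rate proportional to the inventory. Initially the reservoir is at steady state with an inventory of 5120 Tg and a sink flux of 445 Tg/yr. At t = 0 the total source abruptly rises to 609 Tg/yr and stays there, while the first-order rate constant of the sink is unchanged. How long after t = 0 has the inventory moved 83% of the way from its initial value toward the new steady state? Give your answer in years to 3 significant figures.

20.4 yr

τ = M₀/F₀ = 5120/445 = 11.51 yr.
The remaining gap fraction is e^(−t/τ); 83% covered ⇒ e^(−t/τ) = 0.170.
t = −τ ln(0.170) = 11.51 × 1.772 = 20.39 yr.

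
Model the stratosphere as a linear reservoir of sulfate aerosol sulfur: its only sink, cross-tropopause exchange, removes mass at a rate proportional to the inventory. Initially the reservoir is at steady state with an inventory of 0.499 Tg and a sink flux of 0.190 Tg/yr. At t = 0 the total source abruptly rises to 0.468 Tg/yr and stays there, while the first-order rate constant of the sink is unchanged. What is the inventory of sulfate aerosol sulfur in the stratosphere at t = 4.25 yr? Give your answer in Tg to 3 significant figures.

The sink rate constant is k = F₀/M₀ = 0.190/0.499 = 0.3808 yr⁻¹.
Solving dM/dt = F₁ − kM with M(0) = M₀ gives M(t) = F₁/k + (M₀ − F₁/k)·e^(−kt).
F₁/k = 0.468/0.3808 = 1.2291 Tg; kt = 0.3808 × 4.25 = 1.618, e^(−kt) = 0.1982.
M(4.25) = 1.2291 + (0.499 − 1.2291) × 0.1982 = 1.2291 − 0.1447 = 1.0844 Tg.

1.08 Tg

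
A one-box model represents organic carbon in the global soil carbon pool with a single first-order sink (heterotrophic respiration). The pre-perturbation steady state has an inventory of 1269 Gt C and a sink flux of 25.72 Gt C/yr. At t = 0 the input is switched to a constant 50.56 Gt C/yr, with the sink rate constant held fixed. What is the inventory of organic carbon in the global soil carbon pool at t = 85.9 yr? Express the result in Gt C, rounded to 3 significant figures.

2280 Gt C

τ = M₀/F₀ = 1269/25.72 = 49.34 yr; rate constant k = 1/τ.
New steady state M_∞ = F₁/k = F₁·τ = 50.56 × 49.34 = 2494.6 Gt C.
M(t) = M_∞ + (M₀ − M_∞)·e^(−t/τ); t/τ = 85.9/49.34 = 1.741, so e^(−t/τ) = 0.1753.
M(t) = 2494.6 − 1226 × 0.1753 = 2279.7 Gt C.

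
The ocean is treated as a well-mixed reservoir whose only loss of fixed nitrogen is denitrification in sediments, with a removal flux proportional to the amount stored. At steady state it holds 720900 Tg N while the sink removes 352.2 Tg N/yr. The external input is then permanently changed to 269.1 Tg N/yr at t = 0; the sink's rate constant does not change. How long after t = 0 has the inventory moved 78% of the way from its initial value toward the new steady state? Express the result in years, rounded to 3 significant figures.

3100 yr

τ = M₀/F₀ = 720900/352.2 = 2047 yr.
The remaining gap fraction is e^(−t/τ); 78% covered ⇒ e^(−t/τ) = 0.220.
t = −τ ln(0.220) = 2047 × 1.514 = 3099 yr.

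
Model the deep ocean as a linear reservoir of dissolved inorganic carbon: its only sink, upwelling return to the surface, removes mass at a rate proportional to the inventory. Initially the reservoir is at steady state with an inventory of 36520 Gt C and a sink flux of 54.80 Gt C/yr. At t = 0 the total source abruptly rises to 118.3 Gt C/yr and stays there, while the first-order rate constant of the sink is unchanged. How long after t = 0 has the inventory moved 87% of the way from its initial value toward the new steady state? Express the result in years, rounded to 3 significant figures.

1360 yr

τ = M₀/F₀ = 36520/54.80 = 666.4 yr.
The remaining gap fraction is e^(−t/τ); 87% covered ⇒ e^(−t/τ) = 0.130.
t = −τ ln(0.130) = 666.4 × 2.040 = 1360 yr.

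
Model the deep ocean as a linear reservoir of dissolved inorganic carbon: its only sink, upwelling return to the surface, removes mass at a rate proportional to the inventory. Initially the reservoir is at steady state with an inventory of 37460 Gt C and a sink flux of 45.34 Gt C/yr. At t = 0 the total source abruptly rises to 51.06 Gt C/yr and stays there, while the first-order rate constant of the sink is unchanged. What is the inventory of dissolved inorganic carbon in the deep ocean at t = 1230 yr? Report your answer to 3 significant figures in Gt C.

41100 Gt C

τ = M₀/F₀ = 37460/45.34 = 826.2 yr; rate constant k = 1/τ.
New steady state M_∞ = F₁/k = F₁·τ = 51.06 × 826.2 = 42186 Gt C.
M(t) = M_∞ + (M₀ − M_∞)·e^(−t/τ); t/τ = 1230/826.2 = 1.489, so e^(−t/τ) = 0.2257.
M(t) = 42186 − 4726 × 0.2257 = 41119 Gt C.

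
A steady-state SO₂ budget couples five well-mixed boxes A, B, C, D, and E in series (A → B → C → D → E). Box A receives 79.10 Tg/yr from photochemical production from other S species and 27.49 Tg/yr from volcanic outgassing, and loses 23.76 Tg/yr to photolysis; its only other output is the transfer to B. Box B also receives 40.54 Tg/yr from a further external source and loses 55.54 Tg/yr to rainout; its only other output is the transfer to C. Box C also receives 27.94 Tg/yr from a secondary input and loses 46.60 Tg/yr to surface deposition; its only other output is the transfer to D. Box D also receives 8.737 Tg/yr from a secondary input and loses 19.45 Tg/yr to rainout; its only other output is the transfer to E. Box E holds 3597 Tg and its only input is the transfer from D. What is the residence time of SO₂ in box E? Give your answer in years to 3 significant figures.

93.5 yr

Box A: F(A→B) = (79.10 + 27.49) − 23.76 = 82.830 Tg/yr.
Box B: F(B→C) = (82.830 + 40.54) − 55.54 = 67.830 Tg/yr.
Box C: F(C→D) = (67.830 + 27.94) − 46.60 = 49.170 Tg/yr.
Box D: F(D→E) = (49.170 + 8.737) − 19.45 = 38.457 Tg/yr.
Box E throughput = its input = 38.457 Tg/yr; τ = 3597 / 38.457 = 93.53 yr.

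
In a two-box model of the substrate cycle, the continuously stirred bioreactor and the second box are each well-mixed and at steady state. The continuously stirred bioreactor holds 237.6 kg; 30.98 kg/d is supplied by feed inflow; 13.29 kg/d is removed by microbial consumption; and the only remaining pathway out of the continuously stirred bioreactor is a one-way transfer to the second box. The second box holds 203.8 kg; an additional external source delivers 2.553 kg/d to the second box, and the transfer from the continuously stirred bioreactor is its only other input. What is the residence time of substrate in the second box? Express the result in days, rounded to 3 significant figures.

Balance the continuously stirred bioreactor: ΣF_in = 30.980 kg/d.
Transfer to the second box = ΣF_in − (13.29) = 17.690 kg/d.
Total input to the second box = 17.690 + 2.553 = 20.243 kg/d; at steady state this equals its total output.
τ = M / F = 203.8 / 20.243 = 10.07 d.

10.1 d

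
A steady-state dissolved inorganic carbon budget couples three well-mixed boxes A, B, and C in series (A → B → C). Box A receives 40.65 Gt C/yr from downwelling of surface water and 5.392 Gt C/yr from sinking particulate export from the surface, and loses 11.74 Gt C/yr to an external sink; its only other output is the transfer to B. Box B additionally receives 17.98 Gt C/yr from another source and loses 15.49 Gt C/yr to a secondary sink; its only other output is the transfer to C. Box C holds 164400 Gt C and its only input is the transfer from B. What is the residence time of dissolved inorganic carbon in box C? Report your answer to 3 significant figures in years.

4470 yr

Box A: F(A→B) = (40.65 + 5.392) − 11.74 = 34.302 Gt C/yr.
Box B: F(B→C) = (34.302 + 17.98) − 15.49 = 36.792 Gt C/yr.
Box C throughput = its input = 36.792 Gt C/yr; τ = 164400 / 36.792 = 4468 yr.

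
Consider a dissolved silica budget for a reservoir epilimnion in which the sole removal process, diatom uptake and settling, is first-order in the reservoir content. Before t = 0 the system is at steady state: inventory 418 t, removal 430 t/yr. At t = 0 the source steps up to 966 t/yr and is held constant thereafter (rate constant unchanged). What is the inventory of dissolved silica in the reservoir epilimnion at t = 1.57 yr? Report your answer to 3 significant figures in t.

835 t

The sink rate constant is k = F₀/M₀ = 430/418 = 1.029 yr⁻¹.
Solving dM/dt = F₁ − kM with M(0) = M₀ gives M(t) = F₁/k + (M₀ − F₁/k)·e^(−kt).
F₁/k = 966/1.029 = 939.04 t; kt = 1.029 × 1.57 = 1.615, e^(−kt) = 0.1989.
M(1.57) = 939.04 + (418 − 939.04) × 0.1989 = 939.04 − 103.6 = 835.42 t.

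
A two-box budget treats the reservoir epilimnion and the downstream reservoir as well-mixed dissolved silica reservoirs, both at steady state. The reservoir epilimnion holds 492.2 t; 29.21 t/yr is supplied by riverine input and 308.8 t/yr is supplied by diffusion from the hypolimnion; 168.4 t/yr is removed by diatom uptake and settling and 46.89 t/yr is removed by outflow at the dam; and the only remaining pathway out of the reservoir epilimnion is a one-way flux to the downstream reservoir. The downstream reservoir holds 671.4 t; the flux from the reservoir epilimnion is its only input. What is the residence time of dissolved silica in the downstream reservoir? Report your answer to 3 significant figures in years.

5.47 yr

Balance the reservoir epilimnion: ΣF_in = 29.21 + 308.8 = 338.01 t/yr.
Flux to the downstream reservoir = ΣF_in − (168.4 + 46.89) = 122.72 t/yr.
At steady state the output of the downstream reservoir equals its input, 122.72 t/yr.
τ = M / F = 671.4 / 122.72 = 5.471 yr.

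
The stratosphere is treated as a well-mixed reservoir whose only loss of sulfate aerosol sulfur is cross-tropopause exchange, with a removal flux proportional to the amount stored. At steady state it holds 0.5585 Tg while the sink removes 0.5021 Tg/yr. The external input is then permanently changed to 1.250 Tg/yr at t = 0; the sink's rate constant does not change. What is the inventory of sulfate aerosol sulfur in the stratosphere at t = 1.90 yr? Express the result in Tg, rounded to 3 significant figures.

Residence time τ = M₀/F₀ = 1.112 yr. The eventual steady state is M_∞ = M₀·(F₁/F₀) = 0.5585 × 1.250/0.5021 = 1.3904 Tg.
The anomaly ΔM(t) = M(t) − M_∞ decays as ΔM₀·e^(−t/τ) with ΔM₀ = 0.5585 − 1.3904 = −0.8319 Tg.
At t = 1.90 yr, e^(−t/τ) = e^(−1.708) = 0.1812, so ΔM = −0.1507 Tg and M = 1.3904 − 0.1507 = 1.2397 Tg.

1.24 Tg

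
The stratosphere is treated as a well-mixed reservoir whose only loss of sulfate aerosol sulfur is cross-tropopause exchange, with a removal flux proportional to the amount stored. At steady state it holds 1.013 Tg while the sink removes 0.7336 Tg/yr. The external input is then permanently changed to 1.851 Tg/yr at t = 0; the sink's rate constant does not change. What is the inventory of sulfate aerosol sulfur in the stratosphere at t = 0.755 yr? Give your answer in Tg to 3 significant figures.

1.66 Tg

The sink rate constant is k = F₀/M₀ = 0.7336/1.013 = 0.7242 yr⁻¹.
Solving dM/dt = F₁ − kM with M(0) = M₀ gives M(t) = F₁/k + (M₀ − F₁/k)·e^(−kt).
F₁/k = 1.851/0.7242 = 2.5560 Tg; kt = 0.7242 × 0.755 = 0.5468, e^(−kt) = 0.5788.
M(0.755) = 2.5560 + (1.013 − 2.5560) × 0.5788 = 2.5560 − 0.8931 = 1.6629 Tg.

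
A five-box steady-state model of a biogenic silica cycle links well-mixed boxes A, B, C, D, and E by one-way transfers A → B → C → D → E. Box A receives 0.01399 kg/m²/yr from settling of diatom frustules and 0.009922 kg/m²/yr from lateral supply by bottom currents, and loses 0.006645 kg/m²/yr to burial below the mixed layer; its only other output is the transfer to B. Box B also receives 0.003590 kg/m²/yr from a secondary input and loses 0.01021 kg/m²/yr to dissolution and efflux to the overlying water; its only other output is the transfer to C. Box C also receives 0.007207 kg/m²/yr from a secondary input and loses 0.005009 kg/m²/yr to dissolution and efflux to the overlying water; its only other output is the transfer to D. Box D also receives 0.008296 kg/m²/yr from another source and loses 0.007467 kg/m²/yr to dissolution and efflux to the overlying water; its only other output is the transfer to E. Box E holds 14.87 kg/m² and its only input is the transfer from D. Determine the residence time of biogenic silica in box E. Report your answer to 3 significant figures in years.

1090 yr

Box A: F(A→B) = (0.01399 + 0.009922) − 0.006645 = 0.017267 kg/m²/yr.
Box B: F(B→C) = (0.017267 + 0.003590) − 0.01021 = 0.010647 kg/m²/yr.
Box C: F(C→D) = (0.010647 + 0.007207) − 0.005009 = 0.012845 kg/m²/yr.
Box D: F(D→E) = (0.012845 + 0.008296) − 0.007467 = 0.013674 kg/m²/yr.
Box E throughput = its input = 0.013674 kg/m²/yr; τ = 14.87 / 0.013674 = 1087 yr.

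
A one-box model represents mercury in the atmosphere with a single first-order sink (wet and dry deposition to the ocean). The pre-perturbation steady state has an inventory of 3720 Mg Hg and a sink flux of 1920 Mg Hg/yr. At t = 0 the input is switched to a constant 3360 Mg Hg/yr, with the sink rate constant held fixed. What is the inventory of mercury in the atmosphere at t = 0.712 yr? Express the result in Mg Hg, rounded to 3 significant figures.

4580 Mg Hg

The sink rate constant is k = F₀/M₀ = 1920/3720 = 0.5161 yr⁻¹.
Solving dM/dt = F₁ − kM with M(0) = M₀ gives M(t) = F₁/k + (M₀ − F₁/k)·e^(−kt).
F₁/k = 3360/0.5161 = 6510.0 Mg Hg; kt = 0.5161 × 0.712 = 0.3675, e^(−kt) = 0.6925.
M(0.712) = 6510.0 + (3720 − 6510.0) × 0.6925 = 6510.0 − 1932 = 4578.0 Mg Hg.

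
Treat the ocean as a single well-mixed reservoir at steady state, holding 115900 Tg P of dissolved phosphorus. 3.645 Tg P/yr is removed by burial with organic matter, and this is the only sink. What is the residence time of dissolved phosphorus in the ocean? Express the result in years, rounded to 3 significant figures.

31800 yr

τ = M / F = 115900 / 3.645 = 31800 yr.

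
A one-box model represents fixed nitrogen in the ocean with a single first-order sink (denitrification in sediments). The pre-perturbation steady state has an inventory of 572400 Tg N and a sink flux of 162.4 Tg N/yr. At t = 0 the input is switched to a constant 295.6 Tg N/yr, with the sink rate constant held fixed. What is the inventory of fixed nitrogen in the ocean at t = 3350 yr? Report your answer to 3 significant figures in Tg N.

Residence time τ = M₀/F₀ = 3525 yr. The eventual steady state is M_∞ = M₀·(F₁/F₀) = 572400 × 295.6/162.4 = 1.0419×10^6 Tg N.
The anomaly ΔM(t) = M(t) − M_∞ decays as ΔM₀·e^(−t/τ) with ΔM₀ = 572400 − 1.0419×10^6 = −469500 Tg N.
At t = 3350 yr, e^(−t/τ) = e^(−0.9505) = 0.3866, so ΔM = −181500 Tg N and M = 1.0419×10^6 − 181500 = 860400 Tg N.

860000 Tg N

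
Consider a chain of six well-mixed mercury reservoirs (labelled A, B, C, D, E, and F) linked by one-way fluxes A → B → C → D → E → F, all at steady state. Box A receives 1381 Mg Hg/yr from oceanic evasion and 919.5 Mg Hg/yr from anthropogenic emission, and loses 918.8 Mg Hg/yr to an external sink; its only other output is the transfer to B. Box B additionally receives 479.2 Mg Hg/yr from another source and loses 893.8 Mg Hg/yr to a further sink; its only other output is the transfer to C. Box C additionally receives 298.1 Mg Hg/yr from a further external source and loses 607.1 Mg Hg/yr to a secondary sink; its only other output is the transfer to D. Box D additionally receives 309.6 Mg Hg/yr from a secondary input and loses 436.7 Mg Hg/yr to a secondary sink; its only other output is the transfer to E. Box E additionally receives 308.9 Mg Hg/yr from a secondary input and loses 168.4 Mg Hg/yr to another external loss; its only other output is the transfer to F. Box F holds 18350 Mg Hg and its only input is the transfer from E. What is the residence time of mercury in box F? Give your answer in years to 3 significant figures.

Box A: F(A→B) = (1381 + 919.5) − 918.8 = 1381.7 Mg Hg/yr.
Box B: F(B→C) = (1381.7 + 479.2) − 893.8 = 967.10 Mg Hg/yr.
Box C: F(C→D) = (967.10 + 298.1) − 607.1 = 658.10 Mg Hg/yr.
Box D: F(D→E) = (658.10 + 309.6) − 436.7 = 531.00 Mg Hg/yr.
Box E: F(E→F) = (531.00 + 308.9) − 168.4 = 671.50 Mg Hg/yr.
Box F throughput = its input = 671.50 Mg Hg/yr; τ = 18350 / 671.50 = 27.33 yr.

27.3 yr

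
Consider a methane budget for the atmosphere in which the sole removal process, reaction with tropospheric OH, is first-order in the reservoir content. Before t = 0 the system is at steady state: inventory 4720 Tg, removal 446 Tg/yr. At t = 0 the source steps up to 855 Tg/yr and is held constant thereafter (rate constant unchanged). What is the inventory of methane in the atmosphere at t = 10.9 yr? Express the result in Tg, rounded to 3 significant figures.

τ = M₀/F₀ = 4720/446 = 10.58 yr; rate constant k = 1/τ.
New steady state M_∞ = F₁/k = F₁·τ = 855 × 10.58 = 9048.4 Tg.
M(t) = M_∞ + (M₀ − M_∞)·e^(−t/τ); t/τ = 10.9/10.58 = 1.030, so e^(−t/τ) = 0.3570.
M(t) = 9048.4 − 4328 × 0.3570 = 7503.1 Tg.

7500 Tg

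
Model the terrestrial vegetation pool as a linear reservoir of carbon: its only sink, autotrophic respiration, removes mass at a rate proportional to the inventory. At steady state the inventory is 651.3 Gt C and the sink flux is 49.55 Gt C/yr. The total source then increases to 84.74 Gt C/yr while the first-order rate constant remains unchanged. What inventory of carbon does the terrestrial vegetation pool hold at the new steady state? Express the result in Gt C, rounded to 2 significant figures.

1100 Gt C

Rate constant k = F/M = 49.55 / 651.3 = 0.07608 yr⁻¹.
At the new steady state, source = k·M_new ⇒ M_new = 84.74 / 0.07608 = 1114 Gt C.
(Equivalently M_new = M × F_new/F_old = 651.3 × 84.74/49.55.)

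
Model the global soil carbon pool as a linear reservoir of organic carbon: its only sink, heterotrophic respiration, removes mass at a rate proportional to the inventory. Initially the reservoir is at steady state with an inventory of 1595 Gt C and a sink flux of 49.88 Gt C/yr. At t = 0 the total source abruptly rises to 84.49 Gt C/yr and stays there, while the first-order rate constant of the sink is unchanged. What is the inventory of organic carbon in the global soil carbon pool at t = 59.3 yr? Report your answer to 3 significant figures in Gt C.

Residence time τ = M₀/F₀ = 31.98 yr. The eventual steady state is M_∞ = M₀·(F₁/F₀) = 1595 × 84.49/49.88 = 2701.7 Gt C.
The anomaly ΔM(t) = M(t) − M_∞ decays as ΔM₀·e^(−t/τ) with ΔM₀ = 1595 − 2701.7 = −1107 Gt C.
At t = 59.3 yr, e^(−t/τ) = e^(−1.854) = 0.1565, so ΔM = −173.2 Gt C and M = 2701.7 − 173.2 = 2528.5 Gt C.

2530 Gt C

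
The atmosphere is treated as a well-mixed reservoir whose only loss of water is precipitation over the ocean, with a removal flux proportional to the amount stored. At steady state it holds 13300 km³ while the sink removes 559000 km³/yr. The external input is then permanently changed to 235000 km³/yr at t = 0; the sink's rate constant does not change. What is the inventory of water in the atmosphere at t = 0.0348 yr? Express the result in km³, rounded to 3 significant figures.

Residence time τ = M₀/F₀ = 0.02379 yr. The eventual steady state is M_∞ = M₀·(F₁/F₀) = 13300 × 235000/559000 = 5591.2 km³.
The anomaly ΔM(t) = M(t) − M_∞ decays as ΔM₀·e^(−t/τ) with ΔM₀ = 13300 − 5591.2 = 7709 km³.
At t = 0.0348 yr, e^(−t/τ) = e^(−1.463) = 0.2316, so ΔM = 1786 km³ and M = 5591.2 + 1786 = 7376.8 km³.

7380 km³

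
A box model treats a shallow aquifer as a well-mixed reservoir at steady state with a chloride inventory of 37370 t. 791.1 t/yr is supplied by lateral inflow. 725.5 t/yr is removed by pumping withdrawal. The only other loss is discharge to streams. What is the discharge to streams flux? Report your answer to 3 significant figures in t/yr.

65.6 t/yr

At steady state ΣF_in = ΣF_out.
ΣF_in = 791.10 t/yr.
Discharge to streams flux = ΣF_in − (725.5) = 791.10 − 725.5 = 65.60 t/yr.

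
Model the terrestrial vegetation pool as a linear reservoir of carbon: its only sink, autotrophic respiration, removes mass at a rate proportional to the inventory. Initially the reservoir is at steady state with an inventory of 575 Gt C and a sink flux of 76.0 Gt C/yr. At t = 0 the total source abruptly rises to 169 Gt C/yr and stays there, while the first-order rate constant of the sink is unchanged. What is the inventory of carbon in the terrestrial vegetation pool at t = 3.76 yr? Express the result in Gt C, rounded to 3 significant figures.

τ = M₀/F₀ = 575/76.0 = 7.566 yr; rate constant k = 1/τ.
New steady state M_∞ = F₁/k = F₁·τ = 169 × 7.566 = 1278.6 Gt C.
M(t) = M_∞ + (M₀ − M_∞)·e^(−t/τ); t/τ = 3.76/7.566 = 0.4970, so e^(−t/τ) = 0.6084.
M(t) = 1278.6 − 703.6 × 0.6084 = 850.56 Gt C.

851 Gt C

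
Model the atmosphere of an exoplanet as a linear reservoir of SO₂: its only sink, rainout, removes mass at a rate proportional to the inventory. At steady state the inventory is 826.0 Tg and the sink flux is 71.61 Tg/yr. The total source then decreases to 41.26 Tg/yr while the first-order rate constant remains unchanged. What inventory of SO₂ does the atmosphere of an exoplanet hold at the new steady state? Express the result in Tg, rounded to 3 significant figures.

Rate constant k = F/M = 71.61 / 826.0 = 0.08669 yr⁻¹.
At the new steady state, source = k·M_new ⇒ M_new = 41.26 / 0.08669 = 475.9 Tg.
(Equivalently M_new = M × F_new/F_old = 826.0 × 41.26/71.61.)

476 Tg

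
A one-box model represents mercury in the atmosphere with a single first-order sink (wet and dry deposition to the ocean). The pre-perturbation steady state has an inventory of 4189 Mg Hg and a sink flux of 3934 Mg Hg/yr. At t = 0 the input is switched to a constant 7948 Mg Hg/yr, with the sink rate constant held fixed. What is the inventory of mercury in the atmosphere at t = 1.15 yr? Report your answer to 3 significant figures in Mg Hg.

τ = M₀/F₀ = 4189/3934 = 1.065 yr; rate constant k = 1/τ.
New steady state M_∞ = F₁/k = F₁·τ = 7948 × 1.065 = 8463.2 Mg Hg.
M(t) = M_∞ + (M₀ − M_∞)·e^(−t/τ); t/τ = 1.15/1.065 = 1.080, so e^(−t/τ) = 0.3396.
M(t) = 8463.2 − 4274 × 0.3396 = 7011.7 Mg Hg.

7010 Mg Hg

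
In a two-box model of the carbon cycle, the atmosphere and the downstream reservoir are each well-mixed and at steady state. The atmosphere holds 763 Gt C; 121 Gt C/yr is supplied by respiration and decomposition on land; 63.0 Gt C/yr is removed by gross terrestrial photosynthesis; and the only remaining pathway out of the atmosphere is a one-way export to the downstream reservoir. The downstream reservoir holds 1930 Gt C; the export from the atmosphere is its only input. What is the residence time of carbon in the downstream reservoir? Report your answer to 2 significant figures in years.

Balance the atmosphere: ΣF_in = 121.00 Gt C/yr.
Export to the downstream reservoir = ΣF_in − (63.0) = 58.000 Gt C/yr.
At steady state the output of the downstream reservoir equals its input, 58.000 Gt C/yr.
τ = M / F = 1930 / 58.000 = 33.28 yr.

33 yr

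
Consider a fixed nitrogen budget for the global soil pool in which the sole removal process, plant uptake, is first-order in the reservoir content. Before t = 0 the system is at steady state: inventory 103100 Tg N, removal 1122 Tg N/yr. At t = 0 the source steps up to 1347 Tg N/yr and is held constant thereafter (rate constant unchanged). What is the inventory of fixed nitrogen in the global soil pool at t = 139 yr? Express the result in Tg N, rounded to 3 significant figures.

119000 Tg N

τ = M₀/F₀ = 103100/1122 = 91.89 yr; rate constant k = 1/τ.
New steady state M_∞ = F₁/k = F₁·τ = 1347 × 91.89 = 123780 Tg N.
M(t) = M_∞ + (M₀ − M_∞)·e^(−t/τ); t/τ = 139/91.89 = 1.513, so e^(−t/τ) = 0.2203.
M(t) = 123780 − 20680 × 0.2203 = 119220 Tg N.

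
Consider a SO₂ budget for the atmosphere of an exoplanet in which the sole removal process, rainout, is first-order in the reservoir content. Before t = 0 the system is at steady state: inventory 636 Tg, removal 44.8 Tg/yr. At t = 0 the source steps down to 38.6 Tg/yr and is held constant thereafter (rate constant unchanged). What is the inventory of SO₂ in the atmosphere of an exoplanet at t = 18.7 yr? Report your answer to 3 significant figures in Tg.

The sink rate constant is k = F₀/M₀ = 44.8/636 = 0.07044 yr⁻¹.
Solving dM/dt = F₁ − kM with M(0) = M₀ gives M(t) = F₁/k + (M₀ − F₁/k)·e^(−kt).
F₁/k = 38.6/0.07044 = 547.98 Tg; kt = 0.07044 × 18.7 = 1.317, e^(−kt) = 0.2679.
M(18.7) = 547.98 + (636 − 547.98) × 0.2679 = 547.98 + 23.58 = 571.56 Tg.

572 Tg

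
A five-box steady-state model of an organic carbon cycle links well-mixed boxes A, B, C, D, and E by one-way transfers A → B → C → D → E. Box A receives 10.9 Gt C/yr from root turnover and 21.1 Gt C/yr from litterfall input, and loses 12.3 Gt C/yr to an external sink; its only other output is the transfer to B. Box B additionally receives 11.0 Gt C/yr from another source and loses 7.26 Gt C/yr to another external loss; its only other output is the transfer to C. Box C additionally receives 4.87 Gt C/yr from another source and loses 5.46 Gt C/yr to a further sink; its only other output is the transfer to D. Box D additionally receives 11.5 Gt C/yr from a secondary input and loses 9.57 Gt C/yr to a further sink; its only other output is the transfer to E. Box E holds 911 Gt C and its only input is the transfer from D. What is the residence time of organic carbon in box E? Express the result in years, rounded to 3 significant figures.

Box A: F(A→B) = (10.9 + 21.1) − 12.3 = 19.700 Gt C/yr.
Box B: F(B→C) = (19.700 + 11.0) − 7.26 = 23.440 Gt C/yr.
Box C: F(C→D) = (23.440 + 4.87) − 5.46 = 22.850 Gt C/yr.
Box D: F(D→E) = (22.850 + 11.5) − 9.57 = 24.780 Gt C/yr.
Box E throughput = its input = 24.780 Gt C/yr; τ = 911 / 24.780 = 36.76 yr.

36.8 yr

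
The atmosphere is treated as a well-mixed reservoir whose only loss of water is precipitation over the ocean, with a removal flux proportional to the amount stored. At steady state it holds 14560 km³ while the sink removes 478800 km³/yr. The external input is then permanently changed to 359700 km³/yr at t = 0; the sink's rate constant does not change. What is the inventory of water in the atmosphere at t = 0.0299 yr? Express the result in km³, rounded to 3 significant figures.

12300 km³

Residence time τ = M₀/F₀ = 0.03041 yr. The eventual steady state is M_∞ = M₀·(F₁/F₀) = 14560 × 359700/478800 = 10938 km³.
The anomaly ΔM(t) = M(t) − M_∞ decays as ΔM₀·e^(−t/τ) with ΔM₀ = 14560 − 10938 = 3622 km³.
At t = 0.0299 yr, e^(−t/τ) = e^(−0.9832) = 0.3741, so ΔM = 1355 km³ and M = 10938 + 1355 = 12293 km³.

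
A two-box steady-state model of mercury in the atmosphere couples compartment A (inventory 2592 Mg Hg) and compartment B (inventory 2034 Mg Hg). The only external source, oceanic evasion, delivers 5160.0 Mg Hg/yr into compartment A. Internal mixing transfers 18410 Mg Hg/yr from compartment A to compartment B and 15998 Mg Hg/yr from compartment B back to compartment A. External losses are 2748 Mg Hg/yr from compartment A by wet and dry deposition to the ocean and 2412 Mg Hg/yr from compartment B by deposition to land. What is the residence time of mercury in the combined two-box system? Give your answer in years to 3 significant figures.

Residence time in the combined system uses the total inventory and the total *external* removal — internal exchanges between the two boxes cancel.
M_total = 2592 + 2034 = 4626.0 Mg Hg.
ΣF_external_out = 2748 + 2412 = 5160.0 Mg Hg/yr.
τ = M_total / ΣF_ext = 4626.0 / 5160.0 = 0.8965 yr.

0.897 yr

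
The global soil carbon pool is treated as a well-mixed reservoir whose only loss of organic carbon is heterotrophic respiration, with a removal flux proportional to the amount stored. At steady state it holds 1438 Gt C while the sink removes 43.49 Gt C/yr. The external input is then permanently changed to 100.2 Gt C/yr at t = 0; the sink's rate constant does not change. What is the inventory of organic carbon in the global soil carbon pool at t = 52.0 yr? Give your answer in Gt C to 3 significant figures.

2920 Gt C

τ = M₀/F₀ = 1438/43.49 = 33.07 yr; rate constant k = 1/τ.
New steady state M_∞ = F₁/k = F₁·τ = 100.2 × 33.07 = 3313.1 Gt C.
M(t) = M_∞ + (M₀ − M_∞)·e^(−t/τ); t/τ = 52.0/33.07 = 1.573, so e^(−t/τ) = 0.2075.
M(t) = 3313.1 − 1875 × 0.2075 = 2924.0 Gt C.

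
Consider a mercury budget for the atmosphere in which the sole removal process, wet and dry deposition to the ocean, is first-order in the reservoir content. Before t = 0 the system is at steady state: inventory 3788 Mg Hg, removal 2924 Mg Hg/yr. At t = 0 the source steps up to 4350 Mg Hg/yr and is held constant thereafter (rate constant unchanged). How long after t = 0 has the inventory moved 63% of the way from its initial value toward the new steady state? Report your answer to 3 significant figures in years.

1.29 yr

τ = M₀/F₀ = 3788/2924 = 1.295 yr.
The remaining gap fraction is e^(−t/τ); 63% covered ⇒ e^(−t/τ) = 0.370.
t = −τ ln(0.370) = 1.295 × 0.9943 = 1.288 yr.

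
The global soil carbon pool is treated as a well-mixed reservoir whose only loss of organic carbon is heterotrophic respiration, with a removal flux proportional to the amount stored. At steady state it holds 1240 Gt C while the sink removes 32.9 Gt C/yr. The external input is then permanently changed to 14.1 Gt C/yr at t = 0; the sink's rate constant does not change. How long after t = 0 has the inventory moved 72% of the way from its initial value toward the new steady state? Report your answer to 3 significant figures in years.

τ = M₀/F₀ = 1240/32.9 = 37.69 yr.
The remaining gap fraction is e^(−t/τ); 72% covered ⇒ e^(−t/τ) = 0.280.
t = −τ ln(0.280) = 37.69 × 1.273 = 47.98 yr.

48.0 yr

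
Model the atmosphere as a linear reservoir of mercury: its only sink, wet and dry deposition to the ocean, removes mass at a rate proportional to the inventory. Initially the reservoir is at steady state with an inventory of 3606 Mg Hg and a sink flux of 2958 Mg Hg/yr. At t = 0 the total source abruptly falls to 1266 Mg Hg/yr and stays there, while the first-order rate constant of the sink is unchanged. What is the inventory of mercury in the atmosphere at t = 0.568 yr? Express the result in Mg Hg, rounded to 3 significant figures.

τ = M₀/F₀ = 3606/2958 = 1.219 yr; rate constant k = 1/τ.
New steady state M_∞ = F₁/k = F₁·τ = 1266 × 1.219 = 1543.3 Mg Hg.
M(t) = M_∞ + (M₀ − M_∞)·e^(−t/τ); t/τ = 0.568/1.219 = 0.4659, so e^(−t/τ) = 0.6276.
M(t) = 1543.3 + 2063 × 0.6276 = 2837.8 Mg Hg.

2840 Mg Hg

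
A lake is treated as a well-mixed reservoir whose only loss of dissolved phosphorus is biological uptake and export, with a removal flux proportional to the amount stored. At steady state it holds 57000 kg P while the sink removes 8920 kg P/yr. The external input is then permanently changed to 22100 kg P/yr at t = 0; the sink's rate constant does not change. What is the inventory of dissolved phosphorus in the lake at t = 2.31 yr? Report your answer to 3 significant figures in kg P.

The sink rate constant is k = F₀/M₀ = 8920/57000 = 0.1565 yr⁻¹.
Solving dM/dt = F₁ − kM with M(0) = M₀ gives M(t) = F₁/k + (M₀ − F₁/k)·e^(−kt).
F₁/k = 22100/0.1565 = 141220 kg P; kt = 0.1565 × 2.31 = 0.3615, e^(−kt) = 0.6966.
M(2.31) = 141220 + (57000 − 141220) × 0.6966 = 141220 − 58670 = 82550 kg P.

82600 kg P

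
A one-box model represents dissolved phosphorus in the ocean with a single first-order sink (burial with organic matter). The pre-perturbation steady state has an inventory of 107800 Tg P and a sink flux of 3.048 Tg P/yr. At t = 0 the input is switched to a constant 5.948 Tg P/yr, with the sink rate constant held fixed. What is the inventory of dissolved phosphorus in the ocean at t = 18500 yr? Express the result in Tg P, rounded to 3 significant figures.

150000 Tg P

The sink rate constant is k = F₀/M₀ = 3.048/107800 = 2.827×10^-5 yr⁻¹.
Solving dM/dt = F₁ − kM with M(0) = M₀ gives M(t) = F₁/k + (M₀ − F₁/k)·e^(−kt).
F₁/k = 5.948/2.827×10^-5 = 210370 Tg P; kt = 2.827×10^-5 × 18500 = 0.5231, e^(−kt) = 0.5927.
M(18500) = 210370 + (107800 − 210370) × 0.5927 = 210370 − 60790 = 149580 Tg P.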